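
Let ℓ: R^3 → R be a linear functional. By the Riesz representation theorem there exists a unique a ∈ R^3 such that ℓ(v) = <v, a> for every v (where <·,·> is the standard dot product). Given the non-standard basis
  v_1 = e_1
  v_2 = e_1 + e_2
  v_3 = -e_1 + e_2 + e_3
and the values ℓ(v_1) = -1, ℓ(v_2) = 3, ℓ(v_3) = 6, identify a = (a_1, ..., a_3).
a = (-1, 4, 1)

Write a = (a_1, ..., a_3) in the standard basis. For each basis vector v_i, ℓ(v_i) = <v_i, a> is a linear equation in the a_j's. Collect the n equations into a matrix system V a = ℓ, where row i of V is v_i (expressed in the standard basis). Since V is invertible (lower-triangular with 1s on the diagonal, up to permutation), solve by back-substitution:
  V =
[[1, 0, 0],
 [1, 1, 0],
 [-1, 1, 1]]
  V a = (-1, 3, 6)
Solving gives a = (-1, 4, 1).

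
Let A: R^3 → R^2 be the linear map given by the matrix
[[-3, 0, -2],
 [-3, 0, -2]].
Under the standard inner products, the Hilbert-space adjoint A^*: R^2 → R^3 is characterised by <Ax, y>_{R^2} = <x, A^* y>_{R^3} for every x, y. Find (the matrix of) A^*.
A^* = A^T =
[[-3, -3],
 [0, 0],
 [-2, -2]]

For real matrices with standard dot products, the defining identity <Ax, y> = <x, A^* y> gives (Ax)^T y = x^T (A^*) y, i.e. x^T A^T y = x^T (A^*) y. Since this holds for all x, y, we must have A^* = A^T. Therefore
A^* =
[[-3, -3],
 [0, 0],
 [-2, -2]].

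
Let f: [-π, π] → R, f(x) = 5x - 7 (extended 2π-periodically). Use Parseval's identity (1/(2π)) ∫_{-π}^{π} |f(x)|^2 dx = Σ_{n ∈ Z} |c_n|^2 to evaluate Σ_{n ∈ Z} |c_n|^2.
Σ |c_n|^2 = 25π^2/3 + 49

Expand and integrate term by term over [-π, π]:
  ∫ (5x)^2 dx = 25·(2π^3/3); ∫ 2·5·(-7)·x dx = 0 (odd integrand); ∫ (-7)^2 dx = 49·2π.
So (1/(2π)) ∫_{-π}^{π} (5x - 7)^2 dx = 25π^2/3 + 49 = 25π^2/3 + 49.
Parseval ⇒ Σ |c_n|^2 = 25π^2/3 + 49.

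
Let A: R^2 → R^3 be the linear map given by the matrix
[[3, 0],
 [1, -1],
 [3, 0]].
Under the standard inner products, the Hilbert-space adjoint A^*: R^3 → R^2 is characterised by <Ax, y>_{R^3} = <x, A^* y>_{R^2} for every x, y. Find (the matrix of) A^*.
A^* = A^T =
[[3, 1, 3],
 [0, -1, 0]]

For real matrices with standard dot products, the defining identity <Ax, y> = <x, A^* y> gives (Ax)^T y = x^T (A^*) y, i.e. x^T A^T y = x^T (A^*) y. Since this holds for all x, y, we must have A^* = A^T. Therefore
A^* =
[[3, 1, 3],
 [0, -1, 0]].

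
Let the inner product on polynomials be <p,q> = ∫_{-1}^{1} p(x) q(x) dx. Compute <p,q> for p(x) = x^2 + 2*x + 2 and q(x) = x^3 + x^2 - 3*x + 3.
<p,q> = 188/15

Expand the product: p(x)·q(x) = x^5 + 3*x^4 + x^3 - x^2 + 6.
∫_{-1}^{1} of each monomial x^k gives [2/(k+1) if k even, 0 if k odd]. Integrating term-by-term (or equivalently evaluating the antiderivative F(x) = x^6/6 + 3*x^5/5 + x^4/4 - x^3/3 + 6*x at the endpoints):
  F(1) − F(−1) = 401/60 − (-117/20) = 188/15.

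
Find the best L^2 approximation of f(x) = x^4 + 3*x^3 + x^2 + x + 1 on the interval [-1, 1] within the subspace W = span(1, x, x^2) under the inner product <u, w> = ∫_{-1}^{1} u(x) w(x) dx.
g(x) = 13*x^2/7 + 14*x/5 + 32/35

The best approximation g ∈ W is the orthogonal projection of f onto W. Writing g = a_0 + a_1 x + a_2 x^2, the coefficients solve the normal equations G · a = b where
  G_{ij} = <φ_i, φ_j> and b_i = <f, φ_i>, with φ_0 = 1, φ_1 = x, φ_2 = x^2.
G =
  [2, 0, 2/3]
  [0, 2/3, 0]
  [2/3, 0, 2/5],
b = (46/15, 28/15, 142/105).
Solving gives a_0 = 32/35, a_1 = 14/5, a_2 = 13/7, so
  g(x) = 13*x^2/7 + 14*x/5 + 32/35.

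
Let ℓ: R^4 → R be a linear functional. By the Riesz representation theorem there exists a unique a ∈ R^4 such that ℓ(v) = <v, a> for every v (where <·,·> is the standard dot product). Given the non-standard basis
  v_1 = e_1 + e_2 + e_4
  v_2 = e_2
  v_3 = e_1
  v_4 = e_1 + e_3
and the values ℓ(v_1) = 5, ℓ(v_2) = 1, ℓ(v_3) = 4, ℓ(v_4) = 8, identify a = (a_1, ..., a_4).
a = (4, 1, 4, 0)

Write a = (a_1, ..., a_4) in the standard basis. For each basis vector v_i, ℓ(v_i) = <v_i, a> is a linear equation in the a_j's. Collect the n equations into a matrix system V a = ℓ, where row i of V is v_i (expressed in the standard basis). Since V is invertible (lower-triangular with 1s on the diagonal, up to permutation), solve by back-substitution:
  V =
[[1, 1, 0, 1],
 [0, 1, 0, 0],
 [1, 0, 0, 0],
 [1, 0, 1, 0]]
  V a = (5, 1, 4, 8)
Solving gives a = (4, 1, 4, 0).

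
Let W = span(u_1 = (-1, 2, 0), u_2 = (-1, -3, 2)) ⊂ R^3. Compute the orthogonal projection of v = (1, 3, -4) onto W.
proj_W(v) = (17/9, 31/9, -26/9)

Set up U = [u_1 | ... | u_2] ∈ R^(3×2). The projector onto W = col(U) is P = U (U^T U)^(-1) U^T.
Compute U^T U =
  [5, -5]
  [-5, 14],
and U^T v = (5, -18).
Solve U^T U · c = U^T v for the coefficients: c = (-4/9, -13/9). The projection is proj_W(v) = U c.
Check: (v - proj_W(v)) · u_1 = 0  (should be 0).
Check: (v - proj_W(v)) · u_2 = 0  (should be 0).
Result: proj_W(v) = (17/9, 31/9, -26/9).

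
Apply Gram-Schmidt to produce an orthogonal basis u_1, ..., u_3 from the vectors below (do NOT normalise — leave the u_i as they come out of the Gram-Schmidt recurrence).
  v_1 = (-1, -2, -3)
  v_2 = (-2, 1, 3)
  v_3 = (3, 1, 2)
Orthogonal basis:
  u_1 = (-1, -2, -3)
  u_2 = (-37/14, -2/7, 15/14)
  u_3 = (6/23, -18/23, 10/23)

Apply the Gram-Schmidt recurrence
  u_1 = v_1
  u_i = v_i − Σ_{j<i} ((v_i · u_j) / (u_j · u_j)) · u_j.

Step by step this gives:
  u_1 = (-1, -2, -3)
  u_2 = (-37/14, -2/7, 15/14)
  u_3 = (6/23, -18/23, 10/23)

Orthogonality check:
  u_2 · u_1 = 0 (should be 0)
  u_3 · u_1 = 0 (should be 0)
  u_3 · u_2 = 0 (should be 0)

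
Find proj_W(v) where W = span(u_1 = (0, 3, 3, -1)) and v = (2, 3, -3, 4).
proj_W(v) = (0, -12/19, -12/19, 4/19)

Set up U = [u_1 | ... | u_1] ∈ R^(4×1). The projector onto W = col(U) is P = U (U^T U)^(-1) U^T.
Compute U^T U =
  [19],
and U^T v = (-4).
Solve U^T U · c = U^T v for the coefficients: c = (-4/19). The projection is proj_W(v) = U c.
Check: (v - proj_W(v)) · u_1 = 0  (should be 0).
Result: proj_W(v) = (0, -12/19, -12/19, 4/19).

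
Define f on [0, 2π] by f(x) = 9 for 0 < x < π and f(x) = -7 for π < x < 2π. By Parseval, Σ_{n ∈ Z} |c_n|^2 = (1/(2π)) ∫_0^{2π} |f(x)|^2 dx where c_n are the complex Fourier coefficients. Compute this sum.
Σ |c_n|^2 = 65

Parseval equates the L^2 energy of f (normalised by 1/(2π)) with the ℓ^2 sum of its Fourier coefficients: (1/(2π)) ∫_0^{2π} |f|^2 = Σ |c_n|^2.
Compute the left side: (1/(2π)) [∫_0^π 9^2 dx + ∫_π^{2π} (-7)^2 dx] = (1/(2π)) · (81π + 49π) = (81 + 49)/2 = 65.
So Σ_{n ∈ Z} |c_n|^2 = 65.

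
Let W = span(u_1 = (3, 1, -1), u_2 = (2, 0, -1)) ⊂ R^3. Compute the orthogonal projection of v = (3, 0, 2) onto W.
proj_W(v) = (11/6, 7/6, -1/3)

Set up U = [u_1 | ... | u_2] ∈ R^(3×2). The projector onto W = col(U) is P = U (U^T U)^(-1) U^T.
Compute U^T U =
  [11, 7]
  [7, 5],
and U^T v = (7, 4).
Solve U^T U · c = U^T v for the coefficients: c = (7/6, -5/6). The projection is proj_W(v) = U c.
Check: (v - proj_W(v)) · u_1 = 0  (should be 0).
Check: (v - proj_W(v)) · u_2 = 0  (should be 0).
Result: proj_W(v) = (11/6, 7/6, -1/3).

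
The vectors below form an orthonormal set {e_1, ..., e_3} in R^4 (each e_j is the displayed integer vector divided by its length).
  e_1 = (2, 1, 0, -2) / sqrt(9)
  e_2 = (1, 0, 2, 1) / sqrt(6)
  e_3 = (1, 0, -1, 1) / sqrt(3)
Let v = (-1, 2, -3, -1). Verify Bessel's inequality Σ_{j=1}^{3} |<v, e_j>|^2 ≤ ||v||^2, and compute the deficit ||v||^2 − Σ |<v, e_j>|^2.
Σ |<v, e_j>|^2 = 103/9; ||v||^2 = 15; deficit = 32/9

Write each e_j = u_j / sqrt(<u_j, u_j>) where u_j is the displayed integer vector. Then <v, e_j> = <v, u_j> / sqrt(<u_j, u_j>), so |<v, e_j>|^2 = <v, u_j>^2 / <u_j, u_j>.
Coefficients: <v, e_1> = 2/sqrt(9), <v, e_2> = -8/sqrt(6), <v, e_3> = 1/sqrt(3).
Square and sum: Σ |<v, e_j>|^2 = 103/9.
Compute ||v||^2 = v·v = 15.
Deficit = 15 − 103/9 = 32/9 ≥ 0, confirming Bessel's inequality. (The deficit equals ||v − Σ <v,e_j> e_j||^2, the squared distance from v to span{e_j}.)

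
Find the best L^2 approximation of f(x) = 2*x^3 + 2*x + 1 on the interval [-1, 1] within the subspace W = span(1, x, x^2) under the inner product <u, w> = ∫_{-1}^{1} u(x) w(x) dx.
g(x) = 16*x/5 + 1

The best approximation g ∈ W is the orthogonal projection of f onto W. Writing g = a_0 + a_1 x + a_2 x^2, the coefficients solve the normal equations G · a = b where
  G_{ij} = <φ_i, φ_j> and b_i = <f, φ_i>, with φ_0 = 1, φ_1 = x, φ_2 = x^2.
G =
  [2, 0, 2/3]
  [0, 2/3, 0]
  [2/3, 0, 2/5],
b = (2, 32/15, 2/3).
Solving gives a_0 = 1, a_1 = 16/5, a_2 = 0, so
  g(x) = 16*x/5 + 1.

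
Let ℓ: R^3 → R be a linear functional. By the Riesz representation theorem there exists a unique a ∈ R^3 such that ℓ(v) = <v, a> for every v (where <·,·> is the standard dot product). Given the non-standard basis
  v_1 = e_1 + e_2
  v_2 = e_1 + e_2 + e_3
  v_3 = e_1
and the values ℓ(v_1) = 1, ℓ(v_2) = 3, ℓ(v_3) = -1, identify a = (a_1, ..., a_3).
a = (-1, 2, 2)

Write a = (a_1, ..., a_3) in the standard basis. For each basis vector v_i, ℓ(v_i) = <v_i, a> is a linear equation in the a_j's. Collect the n equations into a matrix system V a = ℓ, where row i of V is v_i (expressed in the standard basis). Since V is invertible (lower-triangular with 1s on the diagonal, up to permutation), solve by back-substitution:
  V =
[[1, 1, 0],
 [1, 1, 1],
 [1, 0, 0]]
  V a = (1, 3, -1)
Solving gives a = (-1, 2, 2).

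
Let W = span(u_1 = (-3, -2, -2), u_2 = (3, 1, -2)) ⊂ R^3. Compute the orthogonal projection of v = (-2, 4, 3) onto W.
proj_W(v) = (-8/21, 16/21, 80/21)

Set up U = [u_1 | ... | u_2] ∈ R^(3×2). The projector onto W = col(U) is P = U (U^T U)^(-1) U^T.
Compute U^T U =
  [17, -7]
  [-7, 14],
and U^T v = (-8, -8).
Solve U^T U · c = U^T v for the coefficients: c = (-8/9, -64/63). The projection is proj_W(v) = U c.
Check: (v - proj_W(v)) · u_1 = 0  (should be 0).
Check: (v - proj_W(v)) · u_2 = 0  (should be 0).
Result: proj_W(v) = (-8/21, 16/21, 80/21).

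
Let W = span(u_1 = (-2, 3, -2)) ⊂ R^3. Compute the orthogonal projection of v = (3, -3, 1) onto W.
proj_W(v) = (2, -3, 2)

Set up U = [u_1 | ... | u_1] ∈ R^(3×1). The projector onto W = col(U) is P = U (U^T U)^(-1) U^T.
Compute U^T U =
  [17],
and U^T v = (-17).
Solve U^T U · c = U^T v for the coefficients: c = (-1). The projection is proj_W(v) = U c.
Check: (v - proj_W(v)) · u_1 = 0  (should be 0).
Result: proj_W(v) = (2, -3, 2).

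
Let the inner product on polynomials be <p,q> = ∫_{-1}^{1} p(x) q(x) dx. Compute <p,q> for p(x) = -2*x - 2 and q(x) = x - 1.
<p,q> = 8/3

Expand the product: p(x)·q(x) = 2 - 2*x^2.
∫_{-1}^{1} of each monomial x^k gives [2/(k+1) if k even, 0 if k odd]. Integrating term-by-term (or equivalently evaluating the antiderivative F(x) = -2*x^3/3 + 2*x at the endpoints):
  F(1) − F(−1) = 4/3 − (-4/3) = 8/3.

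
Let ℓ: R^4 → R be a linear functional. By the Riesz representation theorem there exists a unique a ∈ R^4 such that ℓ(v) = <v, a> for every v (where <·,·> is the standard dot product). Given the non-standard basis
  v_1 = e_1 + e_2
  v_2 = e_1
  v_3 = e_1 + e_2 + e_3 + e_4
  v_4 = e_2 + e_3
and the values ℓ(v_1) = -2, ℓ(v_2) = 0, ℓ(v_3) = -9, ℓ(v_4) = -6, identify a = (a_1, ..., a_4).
a = (0, -2, -4, -3)

Write a = (a_1, ..., a_4) in the standard basis. For each basis vector v_i, ℓ(v_i) = <v_i, a> is a linear equation in the a_j's. Collect the n equations into a matrix system V a = ℓ, where row i of V is v_i (expressed in the standard basis). Since V is invertible (lower-triangular with 1s on the diagonal, up to permutation), solve by back-substitution:
  V =
[[1, 1, 0, 0],
 [1, 0, 0, 0],
 [1, 1, 1, 1],
 [0, 1, 1, 0]]
  V a = (-2, 0, -9, -6)
Solving gives a = (0, -2, -4, -3).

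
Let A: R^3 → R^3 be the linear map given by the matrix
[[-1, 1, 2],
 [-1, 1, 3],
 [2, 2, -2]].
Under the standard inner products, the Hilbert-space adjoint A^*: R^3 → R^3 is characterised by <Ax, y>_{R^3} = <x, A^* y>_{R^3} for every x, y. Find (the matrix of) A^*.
A^* = A^T =
[[-1, -1, 2],
 [1, 1, 2],
 [2, 3, -2]]

For real matrices with standard dot products, the defining identity <Ax, y> = <x, A^* y> gives (Ax)^T y = x^T (A^*) y, i.e. x^T A^T y = x^T (A^*) y. Since this holds for all x, y, we must have A^* = A^T. Therefore
A^* =
[[-1, -1, 2],
 [1, 1, 2],
 [2, 3, -2]].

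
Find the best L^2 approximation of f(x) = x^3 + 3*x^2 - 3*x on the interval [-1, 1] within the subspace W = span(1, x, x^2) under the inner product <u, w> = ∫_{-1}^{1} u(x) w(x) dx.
g(x) = 3*x^2 - 12*x/5

The best approximation g ∈ W is the orthogonal projection of f onto W. Writing g = a_0 + a_1 x + a_2 x^2, the coefficients solve the normal equations G · a = b where
  G_{ij} = <φ_i, φ_j> and b_i = <f, φ_i>, with φ_0 = 1, φ_1 = x, φ_2 = x^2.
G =
  [2, 0, 2/3]
  [0, 2/3, 0]
  [2/3, 0, 2/5],
b = (2, -8/5, 6/5).
Solving gives a_0 = 0, a_1 = -12/5, a_2 = 3, so
  g(x) = 3*x^2 - 12*x/5.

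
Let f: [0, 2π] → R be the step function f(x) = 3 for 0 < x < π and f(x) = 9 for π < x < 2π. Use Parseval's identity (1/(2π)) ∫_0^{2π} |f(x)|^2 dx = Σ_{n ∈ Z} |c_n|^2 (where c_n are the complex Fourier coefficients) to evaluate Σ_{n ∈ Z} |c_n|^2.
Σ |c_n|^2 = 45

Parseval equates the L^2 energy of f (normalised by 1/(2π)) with the ℓ^2 sum of its Fourier coefficients: (1/(2π)) ∫_0^{2π} |f|^2 = Σ |c_n|^2.
Compute the left side: (1/(2π)) [∫_0^π 3^2 dx + ∫_π^{2π} 9^2 dx] = (1/(2π)) · (9π + 81π) = (9 + 81)/2 = 45.
So Σ_{n ∈ Z} |c_n|^2 = 45.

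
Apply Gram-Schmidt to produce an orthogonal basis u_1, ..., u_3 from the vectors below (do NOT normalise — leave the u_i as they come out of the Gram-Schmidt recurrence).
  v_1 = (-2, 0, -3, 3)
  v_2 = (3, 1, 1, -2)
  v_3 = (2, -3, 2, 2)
Orthogonal basis:
  u_1 = (-2, 0, -3, 3)
  u_2 = (18/11, 1, -23/22, 1/22)
  u_3 = (78/35, -277/105, 113/105, 269/105)

Apply the Gram-Schmidt recurrence
  u_1 = v_1
  u_i = v_i − Σ_{j<i} ((v_i · u_j) / (u_j · u_j)) · u_j.

Step by step this gives:
  u_1 = (-2, 0, -3, 3)
  u_2 = (18/11, 1, -23/22, 1/22)
  u_3 = (78/35, -277/105, 113/105, 269/105)

Orthogonality check:
  u_2 · u_1 = 0 (should be 0)
  u_3 · u_1 = 0 (should be 0)
  u_3 · u_2 = 0 (should be 0)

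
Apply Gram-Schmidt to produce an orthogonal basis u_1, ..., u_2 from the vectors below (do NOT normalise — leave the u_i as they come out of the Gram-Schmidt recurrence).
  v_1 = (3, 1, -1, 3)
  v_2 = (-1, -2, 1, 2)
Orthogonal basis:
  u_1 = (3, 1, -1, 3)
  u_2 = (-1, -2, 1, 2)

Apply the Gram-Schmidt recurrence
  u_1 = v_1
  u_i = v_i − Σ_{j<i} ((v_i · u_j) / (u_j · u_j)) · u_j.

Step by step this gives:
  u_1 = (3, 1, -1, 3)
  u_2 = (-1, -2, 1, 2)

Orthogonality check:
  u_2 · u_1 = 0 (should be 0)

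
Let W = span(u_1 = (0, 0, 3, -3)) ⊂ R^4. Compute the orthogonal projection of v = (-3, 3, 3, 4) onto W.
proj_W(v) = (0, 0, -1/2, 1/2)

Set up U = [u_1 | ... | u_1] ∈ R^(4×1). The projector onto W = col(U) is P = U (U^T U)^(-1) U^T.
Compute U^T U =
  [18],
and U^T v = (-3).
Solve U^T U · c = U^T v for the coefficients: c = (-1/6). The projection is proj_W(v) = U c.
Check: (v - proj_W(v)) · u_1 = 0  (should be 0).
Result: proj_W(v) = (0, 0, -1/2, 1/2).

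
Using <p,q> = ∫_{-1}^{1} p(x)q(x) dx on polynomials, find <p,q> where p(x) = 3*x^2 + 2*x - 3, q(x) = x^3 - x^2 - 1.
<p,q> = 28/5

Expand the product: p(x)·q(x) = 3*x^5 - x^4 - 5*x^3 - 2*x + 3.
∫_{-1}^{1} of each monomial x^k gives [2/(k+1) if k even, 0 if k odd]. Integrating term-by-term (or equivalently evaluating the antiderivative F(x) = x^6/2 - x^5/5 - 5*x^4/4 - x^2 + 3*x at the endpoints):
  F(1) − F(−1) = 21/20 − (-91/20) = 28/5.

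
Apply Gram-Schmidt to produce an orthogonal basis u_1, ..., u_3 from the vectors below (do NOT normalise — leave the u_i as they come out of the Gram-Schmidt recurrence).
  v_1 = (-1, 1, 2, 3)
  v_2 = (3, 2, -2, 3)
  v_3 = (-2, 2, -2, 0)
Orthogonal basis:
  u_1 = (-1, 1, 2, 3)
  u_2 = (49/15, 26/15, -38/15, 11/5)
  u_3 = (-423/187, 348/187, -336/187, -3/17)

Apply the Gram-Schmidt recurrence
  u_1 = v_1
  u_i = v_i − Σ_{j<i} ((v_i · u_j) / (u_j · u_j)) · u_j.

Step by step this gives:
  u_1 = (-1, 1, 2, 3)
  u_2 = (49/15, 26/15, -38/15, 11/5)
  u_3 = (-423/187, 348/187, -336/187, -3/17)

Orthogonality check:
  u_2 · u_1 = 0 (should be 0)
  u_3 · u_1 = 0 (should be 0)
  u_3 · u_2 = 0 (should be 0)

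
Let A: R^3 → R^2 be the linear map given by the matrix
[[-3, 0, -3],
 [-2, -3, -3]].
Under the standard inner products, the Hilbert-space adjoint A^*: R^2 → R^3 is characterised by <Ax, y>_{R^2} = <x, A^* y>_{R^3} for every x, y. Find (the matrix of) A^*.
A^* = A^T =
[[-3, -2],
 [0, -3],
 [-3, -3]]

For real matrices with standard dot products, the defining identity <Ax, y> = <x, A^* y> gives (Ax)^T y = x^T (A^*) y, i.e. x^T A^T y = x^T (A^*) y. Since this holds for all x, y, we must have A^* = A^T. Therefore
A^* =
[[-3, -2],
 [0, -3],
 [-3, -3]].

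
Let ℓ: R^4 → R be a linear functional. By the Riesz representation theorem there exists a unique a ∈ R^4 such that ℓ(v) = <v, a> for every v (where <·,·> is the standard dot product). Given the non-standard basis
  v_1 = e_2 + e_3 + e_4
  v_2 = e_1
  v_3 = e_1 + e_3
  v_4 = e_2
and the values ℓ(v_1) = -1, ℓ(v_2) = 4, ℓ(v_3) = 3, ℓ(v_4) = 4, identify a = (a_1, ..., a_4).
a = (4, 4, -1, -4)

Write a = (a_1, ..., a_4) in the standard basis. For each basis vector v_i, ℓ(v_i) = <v_i, a> is a linear equation in the a_j's. Collect the n equations into a matrix system V a = ℓ, where row i of V is v_i (expressed in the standard basis). Since V is invertible (lower-triangular with 1s on the diagonal, up to permutation), solve by back-substitution:
  V =
[[0, 1, 1, 1],
 [1, 0, 0, 0],
 [1, 0, 1, 0],
 [0, 1, 0, 0]]
  V a = (-1, 4, 3, 4)
Solving gives a = (4, 4, -1, -4).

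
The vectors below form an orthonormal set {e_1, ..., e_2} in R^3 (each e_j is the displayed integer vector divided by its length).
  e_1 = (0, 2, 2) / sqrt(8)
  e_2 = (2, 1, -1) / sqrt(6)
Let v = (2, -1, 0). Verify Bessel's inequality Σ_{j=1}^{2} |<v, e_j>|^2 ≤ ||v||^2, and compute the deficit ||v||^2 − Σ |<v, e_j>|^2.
Σ |<v, e_j>|^2 = 2; ||v||^2 = 5; deficit = 3

Write each e_j = u_j / sqrt(<u_j, u_j>) where u_j is the displayed integer vector. Then <v, e_j> = <v, u_j> / sqrt(<u_j, u_j>), so |<v, e_j>|^2 = <v, u_j>^2 / <u_j, u_j>.
Coefficients: <v, e_1> = -2/sqrt(8), <v, e_2> = 3/sqrt(6).
Square and sum: Σ |<v, e_j>|^2 = 2.
Compute ||v||^2 = v·v = 5.
Deficit = 5 − 2 = 3 ≥ 0, confirming Bessel's inequality. (The deficit equals ||v − Σ <v,e_j> e_j||^2, the squared distance from v to span{e_j}.)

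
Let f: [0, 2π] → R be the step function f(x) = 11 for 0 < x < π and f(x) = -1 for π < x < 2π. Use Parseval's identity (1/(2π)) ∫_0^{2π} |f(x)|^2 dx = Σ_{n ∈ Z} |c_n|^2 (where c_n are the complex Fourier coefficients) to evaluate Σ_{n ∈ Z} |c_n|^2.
Σ |c_n|^2 = 61

Parseval equates the L^2 energy of f (normalised by 1/(2π)) with the ℓ^2 sum of its Fourier coefficients: (1/(2π)) ∫_0^{2π} |f|^2 = Σ |c_n|^2.
Compute the left side: (1/(2π)) [∫_0^π 11^2 dx + ∫_π^{2π} (-1)^2 dx] = (1/(2π)) · (121π + 1π) = (121 + 1)/2 = 61.
So Σ_{n ∈ Z} |c_n|^2 = 61.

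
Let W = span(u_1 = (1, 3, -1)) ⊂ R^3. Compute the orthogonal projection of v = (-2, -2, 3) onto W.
proj_W(v) = (-1, -3, 1)

Set up U = [u_1 | ... | u_1] ∈ R^(3×1). The projector onto W = col(U) is P = U (U^T U)^(-1) U^T.
Compute U^T U =
  [11],
and U^T v = (-11).
Solve U^T U · c = U^T v for the coefficients: c = (-1). The projection is proj_W(v) = U c.
Check: (v - proj_W(v)) · u_1 = 0  (should be 0).
Result: proj_W(v) = (-1, -3, 1).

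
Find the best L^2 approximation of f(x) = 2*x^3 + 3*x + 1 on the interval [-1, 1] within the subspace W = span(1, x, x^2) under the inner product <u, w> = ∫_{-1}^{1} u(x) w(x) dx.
g(x) = 21*x/5 + 1

The best approximation g ∈ W is the orthogonal projection of f onto W. Writing g = a_0 + a_1 x + a_2 x^2, the coefficients solve the normal equations G · a = b where
  G_{ij} = <φ_i, φ_j> and b_i = <f, φ_i>, with φ_0 = 1, φ_1 = x, φ_2 = x^2.
G =
  [2, 0, 2/3]
  [0, 2/3, 0]
  [2/3, 0, 2/5],
b = (2, 14/5, 2/3).
Solving gives a_0 = 1, a_1 = 21/5, a_2 = 0, so
  g(x) = 21*x/5 + 1.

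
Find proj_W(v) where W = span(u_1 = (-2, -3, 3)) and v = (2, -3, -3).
proj_W(v) = (4/11, 6/11, -6/11)

Set up U = [u_1 | ... | u_1] ∈ R^(3×1). The projector onto W = col(U) is P = U (U^T U)^(-1) U^T.
Compute U^T U =
  [22],
and U^T v = (-4).
Solve U^T U · c = U^T v for the coefficients: c = (-2/11). The projection is proj_W(v) = U c.
Check: (v - proj_W(v)) · u_1 = 0  (should be 0).
Result: proj_W(v) = (4/11, 6/11, -6/11).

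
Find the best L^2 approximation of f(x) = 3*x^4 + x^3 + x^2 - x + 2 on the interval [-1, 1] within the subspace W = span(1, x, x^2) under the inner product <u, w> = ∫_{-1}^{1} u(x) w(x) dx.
g(x) = 25*x^2/7 - 2*x/5 + 61/35

The best approximation g ∈ W is the orthogonal projection of f onto W. Writing g = a_0 + a_1 x + a_2 x^2, the coefficients solve the normal equations G · a = b where
  G_{ij} = <φ_i, φ_j> and b_i = <f, φ_i>, with φ_0 = 1, φ_1 = x, φ_2 = x^2.
G =
  [2, 0, 2/3]
  [0, 2/3, 0]
  [2/3, 0, 2/5],
b = (88/15, -4/15, 272/105).
Solving gives a_0 = 61/35, a_1 = -2/5, a_2 = 25/7, so
  g(x) = 25*x^2/7 - 2*x/5 + 61/35.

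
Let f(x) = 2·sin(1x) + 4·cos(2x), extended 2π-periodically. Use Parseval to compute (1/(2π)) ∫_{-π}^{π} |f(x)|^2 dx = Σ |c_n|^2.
Σ |c_n|^2 = 10

Expand |f|^2 and use orthogonality of {sin(nx), cos(mx)} on [-π, π]:
  ∫_{-π}^{π} sin(nx)^2 dx = π, ∫ cos(mx)^2 dx = π, and cross terms integrate to 0.
So ∫_{-π}^{π} f(x)^2 dx = 2^2 · π + 4^2 · π = (4 + 16)π.
Divide by 2π: (4 + 16)/2 = 10.
By Parseval, this equals Σ |c_n|^2.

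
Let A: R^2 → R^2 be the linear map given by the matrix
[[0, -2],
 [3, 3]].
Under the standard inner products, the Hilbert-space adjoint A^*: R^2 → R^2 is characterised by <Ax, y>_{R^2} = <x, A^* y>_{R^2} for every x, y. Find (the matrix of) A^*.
A^* = A^T =
[[0, 3],
 [-2, 3]]

For real matrices with standard dot products, the defining identity <Ax, y> = <x, A^* y> gives (Ax)^T y = x^T (A^*) y, i.e. x^T A^T y = x^T (A^*) y. Since this holds for all x, y, we must have A^* = A^T. Therefore
A^* =
[[0, 3],
 [-2, 3]].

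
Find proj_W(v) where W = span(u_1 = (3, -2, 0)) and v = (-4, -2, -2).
proj_W(v) = (-24/13, 16/13, 0)

Set up U = [u_1 | ... | u_1] ∈ R^(3×1). The projector onto W = col(U) is P = U (U^T U)^(-1) U^T.
Compute U^T U =
  [13],
and U^T v = (-8).
Solve U^T U · c = U^T v for the coefficients: c = (-8/13). The projection is proj_W(v) = U c.
Check: (v - proj_W(v)) · u_1 = 0  (should be 0).
Result: proj_W(v) = (-24/13, 16/13, 0).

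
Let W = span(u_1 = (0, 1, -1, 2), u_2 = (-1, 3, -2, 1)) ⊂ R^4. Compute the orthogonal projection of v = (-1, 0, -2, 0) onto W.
proj_W(v) = (-16/41, 43/41, -27/41, 6/41)

Set up U = [u_1 | ... | u_2] ∈ R^(4×2). The projector onto W = col(U) is P = U (U^T U)^(-1) U^T.
Compute U^T U =
  [6, 7]
  [7, 15],
and U^T v = (2, 5).
Solve U^T U · c = U^T v for the coefficients: c = (-5/41, 16/41). The projection is proj_W(v) = U c.
Check: (v - proj_W(v)) · u_1 = 0  (should be 0).
Check: (v - proj_W(v)) · u_2 = 0  (should be 0).
Result: proj_W(v) = (-16/41, 43/41, -27/41, 6/41).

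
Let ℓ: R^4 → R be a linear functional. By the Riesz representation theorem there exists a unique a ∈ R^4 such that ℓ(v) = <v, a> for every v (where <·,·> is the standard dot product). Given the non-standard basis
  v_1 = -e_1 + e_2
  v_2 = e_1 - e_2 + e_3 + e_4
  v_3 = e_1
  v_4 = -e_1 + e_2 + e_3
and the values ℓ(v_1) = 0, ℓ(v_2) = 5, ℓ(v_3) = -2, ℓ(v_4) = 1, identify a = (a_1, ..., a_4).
a = (-2, -2, 1, 4)

Write a = (a_1, ..., a_4) in the standard basis. For each basis vector v_i, ℓ(v_i) = <v_i, a> is a linear equation in the a_j's. Collect the n equations into a matrix system V a = ℓ, where row i of V is v_i (expressed in the standard basis). Since V is invertible (lower-triangular with 1s on the diagonal, up to permutation), solve by back-substitution:
  V =
[[-1, 1, 0, 0],
 [1, -1, 1, 1],
 [1, 0, 0, 0],
 [-1, 1, 1, 0]]
  V a = (0, 5, -2, 1)
Solving gives a = (-2, -2, 1, 4).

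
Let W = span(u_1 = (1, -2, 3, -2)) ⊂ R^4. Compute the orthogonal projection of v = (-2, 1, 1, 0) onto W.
proj_W(v) = (-1/18, 1/9, -1/6, 1/9)

Set up U = [u_1 | ... | u_1] ∈ R^(4×1). The projector onto W = col(U) is P = U (U^T U)^(-1) U^T.
Compute U^T U =
  [18],
and U^T v = (-1).
Solve U^T U · c = U^T v for the coefficients: c = (-1/18). The projection is proj_W(v) = U c.
Check: (v - proj_W(v)) · u_1 = 0  (should be 0).
Result: proj_W(v) = (-1/18, 1/9, -1/6, 1/9).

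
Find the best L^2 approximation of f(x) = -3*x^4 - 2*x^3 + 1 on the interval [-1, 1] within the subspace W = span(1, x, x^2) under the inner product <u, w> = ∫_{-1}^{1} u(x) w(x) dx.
g(x) = -18*x^2/7 - 6*x/5 + 44/35

The best approximation g ∈ W is the orthogonal projection of f onto W. Writing g = a_0 + a_1 x + a_2 x^2, the coefficients solve the normal equations G · a = b where
  G_{ij} = <φ_i, φ_j> and b_i = <f, φ_i>, with φ_0 = 1, φ_1 = x, φ_2 = x^2.
G =
  [2, 0, 2/3]
  [0, 2/3, 0]
  [2/3, 0, 2/5],
b = (4/5, -4/5, -4/21).
Solving gives a_0 = 44/35, a_1 = -6/5, a_2 = -18/7, so
  g(x) = -18*x^2/7 - 6*x/5 + 44/35.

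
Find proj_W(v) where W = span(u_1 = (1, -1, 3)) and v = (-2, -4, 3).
proj_W(v) = (1, -1, 3)

Set up U = [u_1 | ... | u_1] ∈ R^(3×1). The projector onto W = col(U) is P = U (U^T U)^(-1) U^T.
Compute U^T U =
  [11],
and U^T v = (11).
Solve U^T U · c = U^T v for the coefficients: c = (1). The projection is proj_W(v) = U c.
Check: (v - proj_W(v)) · u_1 = 0  (should be 0).
Result: proj_W(v) = (1, -1, 3).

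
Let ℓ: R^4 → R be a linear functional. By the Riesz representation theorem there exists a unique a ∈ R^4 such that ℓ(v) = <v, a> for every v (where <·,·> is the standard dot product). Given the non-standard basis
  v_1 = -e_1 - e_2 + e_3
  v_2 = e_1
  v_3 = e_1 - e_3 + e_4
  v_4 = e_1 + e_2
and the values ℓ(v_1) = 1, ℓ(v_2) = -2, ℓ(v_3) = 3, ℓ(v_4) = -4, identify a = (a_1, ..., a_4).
a = (-2, -2, -3, 2)

Write a = (a_1, ..., a_4) in the standard basis. For each basis vector v_i, ℓ(v_i) = <v_i, a> is a linear equation in the a_j's. Collect the n equations into a matrix system V a = ℓ, where row i of V is v_i (expressed in the standard basis). Since V is invertible (lower-triangular with 1s on the diagonal, up to permutation), solve by back-substitution:
  V =
[[-1, -1, 1, 0],
 [1, 0, 0, 0],
 [1, 0, -1, 1],
 [1, 1, 0, 0]]
  V a = (1, -2, 3, -4)
Solving gives a = (-2, -2, -3, 2).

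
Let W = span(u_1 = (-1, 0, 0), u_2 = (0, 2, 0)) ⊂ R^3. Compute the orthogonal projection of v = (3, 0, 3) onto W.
proj_W(v) = (3, 0, 0)

Set up U = [u_1 | ... | u_2] ∈ R^(3×2). The projector onto W = col(U) is P = U (U^T U)^(-1) U^T.
Compute U^T U =
  [1, 0]
  [0, 4],
and U^T v = (-3, 0).
Solve U^T U · c = U^T v for the coefficients: c = (-3, 0). The projection is proj_W(v) = U c.
Check: (v - proj_W(v)) · u_1 = 0  (should be 0).
Check: (v - proj_W(v)) · u_2 = 0  (should be 0).
Result: proj_W(v) = (3, 0, 0).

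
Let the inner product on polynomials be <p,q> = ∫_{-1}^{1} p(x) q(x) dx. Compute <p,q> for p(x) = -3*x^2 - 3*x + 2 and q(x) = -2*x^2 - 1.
<p,q> = -34/15

Expand the product: p(x)·q(x) = 6*x^4 + 6*x^3 - x^2 + 3*x - 2.
∫_{-1}^{1} of each monomial x^k gives [2/(k+1) if k even, 0 if k odd]. Integrating term-by-term (or equivalently evaluating the antiderivative F(x) = 6*x^5/5 + 3*x^4/2 - x^3/3 + 3*x^2/2 - 2*x at the endpoints):
  F(1) − F(−1) = 28/15 − (62/15) = -34/15.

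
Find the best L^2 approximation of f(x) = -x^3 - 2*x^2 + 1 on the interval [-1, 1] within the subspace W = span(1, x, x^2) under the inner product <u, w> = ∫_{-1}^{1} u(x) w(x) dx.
g(x) = -2*x^2 - 3*x/5 + 1

The best approximation g ∈ W is the orthogonal projection of f onto W. Writing g = a_0 + a_1 x + a_2 x^2, the coefficients solve the normal equations G · a = b where
  G_{ij} = <φ_i, φ_j> and b_i = <f, φ_i>, with φ_0 = 1, φ_1 = x, φ_2 = x^2.
G =
  [2, 0, 2/3]
  [0, 2/3, 0]
  [2/3, 0, 2/5],
b = (2/3, -2/5, -2/15).
Solving gives a_0 = 1, a_1 = -3/5, a_2 = -2, so
  g(x) = -2*x^2 - 3*x/5 + 1.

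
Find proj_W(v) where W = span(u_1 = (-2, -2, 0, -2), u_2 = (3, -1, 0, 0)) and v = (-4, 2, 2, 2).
proj_W(v) = (-49/13, 35/13, 0, 14/13)

Set up U = [u_1 | ... | u_2] ∈ R^(4×2). The projector onto W = col(U) is P = U (U^T U)^(-1) U^T.
Compute U^T U =
  [12, -4]
  [-4, 10],
and U^T v = (0, -14).
Solve U^T U · c = U^T v for the coefficients: c = (-7/13, -21/13). The projection is proj_W(v) = U c.
Check: (v - proj_W(v)) · u_1 = 0  (should be 0).
Check: (v - proj_W(v)) · u_2 = 0  (should be 0).
Result: proj_W(v) = (-49/13, 35/13, 0, 14/13).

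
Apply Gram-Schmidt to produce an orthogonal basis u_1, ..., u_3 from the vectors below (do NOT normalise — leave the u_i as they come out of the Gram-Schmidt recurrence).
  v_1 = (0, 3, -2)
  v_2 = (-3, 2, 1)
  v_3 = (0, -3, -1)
Orthogonal basis:
  u_1 = (0, 3, -2)
  u_2 = (-3, 14/13, 21/13)
  u_3 = (-189/166, -81/83, -243/166)

Apply the Gram-Schmidt recurrence
  u_1 = v_1
  u_i = v_i − Σ_{j<i} ((v_i · u_j) / (u_j · u_j)) · u_j.

Step by step this gives:
  u_1 = (0, 3, -2)
  u_2 = (-3, 14/13, 21/13)
  u_3 = (-189/166, -81/83, -243/166)

Orthogonality check:
  u_2 · u_1 = 0 (should be 0)
  u_3 · u_1 = 0 (should be 0)
  u_3 · u_2 = 0 (should be 0)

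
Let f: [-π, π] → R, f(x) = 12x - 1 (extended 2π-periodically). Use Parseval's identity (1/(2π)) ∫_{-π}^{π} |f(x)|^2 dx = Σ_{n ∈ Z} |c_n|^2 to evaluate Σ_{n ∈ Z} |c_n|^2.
Σ |c_n|^2 = 48π^2 + 1

Expand and integrate term by term over [-π, π]:
  ∫ (12x)^2 dx = 144·(2π^3/3); ∫ 2·12·(-1)·x dx = 0 (odd integrand); ∫ (-1)^2 dx = 1·2π.
So (1/(2π)) ∫_{-π}^{π} (12x - 1)^2 dx = 144π^2/3 + 1 = 48π^2 + 1.
Parseval ⇒ Σ |c_n|^2 = 48π^2 + 1.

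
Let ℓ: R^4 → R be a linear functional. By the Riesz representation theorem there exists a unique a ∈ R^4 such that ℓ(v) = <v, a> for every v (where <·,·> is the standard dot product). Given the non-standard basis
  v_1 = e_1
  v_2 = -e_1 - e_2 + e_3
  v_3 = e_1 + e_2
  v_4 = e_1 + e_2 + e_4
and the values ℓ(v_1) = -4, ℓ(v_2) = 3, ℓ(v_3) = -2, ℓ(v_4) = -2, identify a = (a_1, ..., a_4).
a = (-4, 2, 1, 0)

Write a = (a_1, ..., a_4) in the standard basis. For each basis vector v_i, ℓ(v_i) = <v_i, a> is a linear equation in the a_j's. Collect the n equations into a matrix system V a = ℓ, where row i of V is v_i (expressed in the standard basis). Since V is invertible (lower-triangular with 1s on the diagonal, up to permutation), solve by back-substitution:
  V =
[[1, 0, 0, 0],
 [-1, -1, 1, 0],
 [1, 1, 0, 0],
 [1, 1, 0, 1]]
  V a = (-4, 3, -2, -2)
Solving gives a = (-4, 2, 1, 0).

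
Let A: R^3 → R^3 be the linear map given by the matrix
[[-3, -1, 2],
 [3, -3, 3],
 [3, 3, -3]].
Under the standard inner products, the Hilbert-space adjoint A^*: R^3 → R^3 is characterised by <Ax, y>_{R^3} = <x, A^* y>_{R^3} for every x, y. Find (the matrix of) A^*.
A^* = A^T =
[[-3, 3, 3],
 [-1, -3, 3],
 [2, 3, -3]]

For real matrices with standard dot products, the defining identity <Ax, y> = <x, A^* y> gives (Ax)^T y = x^T (A^*) y, i.e. x^T A^T y = x^T (A^*) y. Since this holds for all x, y, we must have A^* = A^T. Therefore
A^* =
[[-3, 3, 3],
 [-1, -3, 3],
 [2, 3, -3]].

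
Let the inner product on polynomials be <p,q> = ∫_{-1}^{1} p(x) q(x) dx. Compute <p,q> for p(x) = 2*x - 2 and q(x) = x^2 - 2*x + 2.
<p,q> = -12

Expand the product: p(x)·q(x) = 2*x^3 - 6*x^2 + 8*x - 4.
∫_{-1}^{1} of each monomial x^k gives [2/(k+1) if k even, 0 if k odd]. Integrating term-by-term (or equivalently evaluating the antiderivative F(x) = x^4/2 - 2*x^3 + 4*x^2 - 4*x at the endpoints):
  F(1) − F(−1) = -3/2 − (21/2) = -12.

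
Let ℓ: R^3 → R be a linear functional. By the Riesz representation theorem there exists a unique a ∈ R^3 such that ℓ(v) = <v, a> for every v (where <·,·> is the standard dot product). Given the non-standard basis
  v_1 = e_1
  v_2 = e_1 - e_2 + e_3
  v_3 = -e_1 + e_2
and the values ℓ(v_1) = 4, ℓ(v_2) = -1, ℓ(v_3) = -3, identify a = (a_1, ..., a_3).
a = (4, 1, -4)

Write a = (a_1, ..., a_3) in the standard basis. For each basis vector v_i, ℓ(v_i) = <v_i, a> is a linear equation in the a_j's. Collect the n equations into a matrix system V a = ℓ, where row i of V is v_i (expressed in the standard basis). Since V is invertible (lower-triangular with 1s on the diagonal, up to permutation), solve by back-substitution:
  V =
[[1, 0, 0],
 [1, -1, 1],
 [-1, 1, 0]]
  V a = (4, -1, -3)
Solving gives a = (4, 1, -4).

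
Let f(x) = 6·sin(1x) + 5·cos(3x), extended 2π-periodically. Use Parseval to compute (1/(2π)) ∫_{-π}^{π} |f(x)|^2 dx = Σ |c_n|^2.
Σ |c_n|^2 = 61/2

Expand |f|^2 and use orthogonality of {sin(nx), cos(mx)} on [-π, π]:
  ∫_{-π}^{π} sin(nx)^2 dx = π, ∫ cos(mx)^2 dx = π, and cross terms integrate to 0.
So ∫_{-π}^{π} f(x)^2 dx = 6^2 · π + 5^2 · π = (36 + 25)π.
Divide by 2π: (36 + 25)/2 = 61/2.
By Parseval, this equals Σ |c_n|^2.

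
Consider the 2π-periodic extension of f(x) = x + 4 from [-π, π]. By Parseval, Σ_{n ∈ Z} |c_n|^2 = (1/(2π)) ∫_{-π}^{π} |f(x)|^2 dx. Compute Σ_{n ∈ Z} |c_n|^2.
Σ |c_n|^2 = π^2/3 + 16

Expand and integrate term by term over [-π, π]:
  ∫ (x)^2 dx = 1·(2π^3/3); ∫ 2·1·(4)·x dx = 0 (odd integrand); ∫ 4^2 dx = 16·2π.
So (1/(2π)) ∫_{-π}^{π} (x + 4)^2 dx = 1π^2/3 + 16 = π^2/3 + 16.
Parseval ⇒ Σ |c_n|^2 = π^2/3 + 16.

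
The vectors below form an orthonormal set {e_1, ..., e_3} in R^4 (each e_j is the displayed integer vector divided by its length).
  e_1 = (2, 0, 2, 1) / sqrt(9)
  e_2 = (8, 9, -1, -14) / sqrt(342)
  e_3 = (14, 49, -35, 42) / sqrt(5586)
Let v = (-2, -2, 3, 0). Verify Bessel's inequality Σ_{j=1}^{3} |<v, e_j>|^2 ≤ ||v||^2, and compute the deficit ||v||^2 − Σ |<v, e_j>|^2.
Σ |<v, e_j>|^2 = 14; ||v||^2 = 17; deficit = 3

Write each e_j = u_j / sqrt(<u_j, u_j>) where u_j is the displayed integer vector. Then <v, e_j> = <v, u_j> / sqrt(<u_j, u_j>), so |<v, e_j>|^2 = <v, u_j>^2 / <u_j, u_j>.
Coefficients: <v, e_1> = 2/sqrt(9), <v, e_2> = -37/sqrt(342), <v, e_3> = -231/sqrt(5586).
Square and sum: Σ |<v, e_j>|^2 = 14.
Compute ||v||^2 = v·v = 17.
Deficit = 17 − 14 = 3 ≥ 0, confirming Bessel's inequality. (The deficit equals ||v − Σ <v,e_j> e_j||^2, the squared distance from v to span{e_j}.)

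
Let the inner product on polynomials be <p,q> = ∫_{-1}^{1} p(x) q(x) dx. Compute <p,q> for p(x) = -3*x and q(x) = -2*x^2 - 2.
<p,q> = 0

Expand the product: p(x)·q(x) = 6*x^3 + 6*x.
∫_{-1}^{1} of each monomial x^k gives [2/(k+1) if k even, 0 if k odd]. Integrating term-by-term (or equivalently evaluating the antiderivative F(x) = 3*x^4/2 + 3*x^2 at the endpoints):
  F(1) − F(−1) = 9/2 − (9/2) = 0.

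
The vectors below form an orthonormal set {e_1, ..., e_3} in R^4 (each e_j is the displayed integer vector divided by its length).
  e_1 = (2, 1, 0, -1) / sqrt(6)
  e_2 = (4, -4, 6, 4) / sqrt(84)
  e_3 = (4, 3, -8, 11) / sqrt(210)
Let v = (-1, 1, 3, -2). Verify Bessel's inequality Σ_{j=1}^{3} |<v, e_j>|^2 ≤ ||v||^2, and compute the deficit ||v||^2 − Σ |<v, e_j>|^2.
Σ |<v, e_j>|^2 = 161/15; ||v||^2 = 15; deficit = 64/15

Write each e_j = u_j / sqrt(<u_j, u_j>) where u_j is the displayed integer vector. Then <v, e_j> = <v, u_j> / sqrt(<u_j, u_j>), so |<v, e_j>|^2 = <v, u_j>^2 / <u_j, u_j>.
Coefficients: <v, e_1> = 1/sqrt(6), <v, e_2> = 2/sqrt(84), <v, e_3> = -47/sqrt(210).
Square and sum: Σ |<v, e_j>|^2 = 161/15.
Compute ||v||^2 = v·v = 15.
Deficit = 15 − 161/15 = 64/15 ≥ 0, confirming Bessel's inequality. (The deficit equals ||v − Σ <v,e_j> e_j||^2, the squared distance from v to span{e_j}.)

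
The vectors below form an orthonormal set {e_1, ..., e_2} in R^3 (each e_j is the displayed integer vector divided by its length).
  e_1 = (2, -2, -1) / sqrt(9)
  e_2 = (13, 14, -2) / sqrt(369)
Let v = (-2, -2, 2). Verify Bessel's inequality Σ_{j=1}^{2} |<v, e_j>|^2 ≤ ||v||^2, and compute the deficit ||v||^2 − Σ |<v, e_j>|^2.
Σ |<v, e_j>|^2 = 392/41; ||v||^2 = 12; deficit = 100/41

Write each e_j = u_j / sqrt(<u_j, u_j>) where u_j is the displayed integer vector. Then <v, e_j> = <v, u_j> / sqrt(<u_j, u_j>), so |<v, e_j>|^2 = <v, u_j>^2 / <u_j, u_j>.
Coefficients: <v, e_1> = -2/sqrt(9), <v, e_2> = -58/sqrt(369).
Square and sum: Σ |<v, e_j>|^2 = 392/41.
Compute ||v||^2 = v·v = 12.
Deficit = 12 − 392/41 = 100/41 ≥ 0, confirming Bessel's inequality. (The deficit equals ||v − Σ <v,e_j> e_j||^2, the squared distance from v to span{e_j}.)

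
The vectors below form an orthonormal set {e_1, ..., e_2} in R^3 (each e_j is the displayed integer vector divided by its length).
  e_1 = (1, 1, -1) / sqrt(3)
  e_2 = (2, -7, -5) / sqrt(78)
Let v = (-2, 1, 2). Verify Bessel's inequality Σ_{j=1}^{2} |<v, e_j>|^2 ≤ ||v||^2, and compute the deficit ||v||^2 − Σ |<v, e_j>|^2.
Σ |<v, e_j>|^2 = 225/26; ||v||^2 = 9; deficit = 9/26

Write each e_j = u_j / sqrt(<u_j, u_j>) where u_j is the displayed integer vector. Then <v, e_j> = <v, u_j> / sqrt(<u_j, u_j>), so |<v, e_j>|^2 = <v, u_j>^2 / <u_j, u_j>.
Coefficients: <v, e_1> = -3/sqrt(3), <v, e_2> = -21/sqrt(78).
Square and sum: Σ |<v, e_j>|^2 = 225/26.
Compute ||v||^2 = v·v = 9.
Deficit = 9 − 225/26 = 9/26 ≥ 0, confirming Bessel's inequality. (The deficit equals ||v − Σ <v,e_j> e_j||^2, the squared distance from v to span{e_j}.)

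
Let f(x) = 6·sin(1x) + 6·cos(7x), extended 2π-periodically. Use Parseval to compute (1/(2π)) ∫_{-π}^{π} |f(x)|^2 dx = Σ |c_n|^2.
Σ |c_n|^2 = 36

Expand |f|^2 and use orthogonality of {sin(nx), cos(mx)} on [-π, π]:
  ∫_{-π}^{π} sin(nx)^2 dx = π, ∫ cos(mx)^2 dx = π, and cross terms integrate to 0.
So ∫_{-π}^{π} f(x)^2 dx = 6^2 · π + 6^2 · π = (36 + 36)π.
Divide by 2π: (36 + 36)/2 = 36.
By Parseval, this equals Σ |c_n|^2.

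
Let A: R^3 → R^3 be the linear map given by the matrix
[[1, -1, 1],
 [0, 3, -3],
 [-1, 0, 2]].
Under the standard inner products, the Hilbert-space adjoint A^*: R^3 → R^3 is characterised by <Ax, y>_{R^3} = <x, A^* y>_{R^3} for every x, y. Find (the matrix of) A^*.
A^* = A^T =
[[1, 0, -1],
 [-1, 3, 0],
 [1, -3, 2]]

For real matrices with standard dot products, the defining identity <Ax, y> = <x, A^* y> gives (Ax)^T y = x^T (A^*) y, i.e. x^T A^T y = x^T (A^*) y. Since this holds for all x, y, we must have A^* = A^T. Therefore
A^* =
[[1, 0, -1],
 [-1, 3, 0],
 [1, -3, 2]].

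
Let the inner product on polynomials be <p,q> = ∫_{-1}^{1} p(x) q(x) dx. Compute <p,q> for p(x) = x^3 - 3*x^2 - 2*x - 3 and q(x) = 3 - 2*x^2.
<p,q> = -88/5

Expand the product: p(x)·q(x) = -2*x^5 + 6*x^4 + 7*x^3 - 3*x^2 - 6*x - 9.
∫_{-1}^{1} of each monomial x^k gives [2/(k+1) if k even, 0 if k odd]. Integrating term-by-term (or equivalently evaluating the antiderivative F(x) = -x^6/3 + 6*x^5/5 + 7*x^4/4 - x^3 - 3*x^2 - 9*x at the endpoints):
  F(1) − F(−1) = -623/60 − (433/60) = -88/5.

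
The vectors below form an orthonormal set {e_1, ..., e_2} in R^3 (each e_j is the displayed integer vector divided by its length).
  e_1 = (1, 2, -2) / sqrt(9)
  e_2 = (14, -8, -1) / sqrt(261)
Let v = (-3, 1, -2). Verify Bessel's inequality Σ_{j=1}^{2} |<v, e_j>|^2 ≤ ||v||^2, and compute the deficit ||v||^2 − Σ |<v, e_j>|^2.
Σ |<v, e_j>|^2 = 285/29; ||v||^2 = 14; deficit = 121/29

Write each e_j = u_j / sqrt(<u_j, u_j>) where u_j is the displayed integer vector. Then <v, e_j> = <v, u_j> / sqrt(<u_j, u_j>), so |<v, e_j>|^2 = <v, u_j>^2 / <u_j, u_j>.
Coefficients: <v, e_1> = 3/sqrt(9), <v, e_2> = -48/sqrt(261).
Square and sum: Σ |<v, e_j>|^2 = 285/29.
Compute ||v||^2 = v·v = 14.
Deficit = 14 − 285/29 = 121/29 ≥ 0, confirming Bessel's inequality. (The deficit equals ||v − Σ <v,e_j> e_j||^2, the squared distance from v to span{e_j}.)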